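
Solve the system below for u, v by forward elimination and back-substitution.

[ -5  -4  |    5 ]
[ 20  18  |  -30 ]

(3, -5)

Forward elimination on [A|b]:
R2 <- R2 - (-4)*R1:  [   0    2  -10 ]
Row echelon form:
[ -5  -4  |    5 ]
[  0   2  |  -10 ]
Back-substitution:
v = (-10) / 2 = -5
u = (5 - (-4)*(-5)) / -5 = 3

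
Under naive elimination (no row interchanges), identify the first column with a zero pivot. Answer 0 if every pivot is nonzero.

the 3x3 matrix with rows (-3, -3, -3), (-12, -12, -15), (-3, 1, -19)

first zero-pivot column = 2

Naive forward elimination:
R2 <- R2 - (4)*R1:  [  0   0  -3 ]
R3 <- R3 - (1)*R1:  [   0    4  -16 ]
Matrix at this point:
[ -3  -3   -3 ]
[  0   0   -3 ]
[  0   4  -16 ]
Pivot entry (2,2) is zero but row 3 has 4 in column 2 -> naive elimination stops; a row interchange (e.g. R2 <-> R3) would be required here.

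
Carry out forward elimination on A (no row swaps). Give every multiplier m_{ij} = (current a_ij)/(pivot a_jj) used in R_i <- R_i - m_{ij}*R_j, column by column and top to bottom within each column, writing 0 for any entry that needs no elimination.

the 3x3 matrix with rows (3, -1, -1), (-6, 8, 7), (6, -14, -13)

multipliers: -2, 2, -2

Forward elimination:
R2 <- R2 - (-2)*R1:  [ 0  6  5 ]
R3 <- R3 - (2)*R1:  [   0  -12  -11 ]
R3 <- R3 - (-2)*R2:  [  0   0  -1 ]
Multipliers (in order of application): m_{21} = -2, m_{31} = 2, m_{32} = -2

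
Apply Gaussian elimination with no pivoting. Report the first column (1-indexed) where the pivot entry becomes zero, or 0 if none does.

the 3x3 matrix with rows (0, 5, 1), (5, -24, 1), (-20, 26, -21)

Naive forward elimination:
Pivot entry (1,1) is zero but row 2 has 5 in column 1 -> naive elimination stops; a row interchange (e.g. R1 <-> R2) would be required here.

first zero-pivot column = 1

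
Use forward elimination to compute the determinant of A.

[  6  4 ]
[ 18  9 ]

Forward elimination:
R2 <- R2 - (3)*R1:  [  0  -3 ]
Upper-triangular form:
[ 6   4 ]
[ 0  -3 ]
det(A) = (-1)^0 * (6) * (-3) = -18  (0 row swaps -> sign +1)

det(A) = -18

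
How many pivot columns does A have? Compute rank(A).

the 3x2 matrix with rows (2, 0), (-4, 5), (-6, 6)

Row reduction:
R2 <- R2 - (-2)*R1:  [ 0  5 ]
R3 <- R3 - (-3)*R1:  [ 0  6 ]
R3 <- R3 - (6/5)*R2:  [ 0  0 ]
Row echelon form:
[ 2  0 ]
[ 0  5 ]
[ 0  0 ]
Nonzero rows / pivot columns: 2

rank(A) = 2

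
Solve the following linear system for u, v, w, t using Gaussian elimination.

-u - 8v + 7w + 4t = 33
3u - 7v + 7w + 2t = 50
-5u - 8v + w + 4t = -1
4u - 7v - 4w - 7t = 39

(4, -3, 3, -2)

Forward elimination on [A|b]:
R2 <- R2 - (-3)*R1:  [   0  -31   28   14  149 ]
R3 <- R3 - (5)*R1:  [    0    32   -34   -16  -166 ]
R4 <- R4 - (-4)*R1:  [   0  -39   24    9  171 ]
R3 <- R3 - (-32/31)*R2:  [       0        0  -158/31   -48/31  -378/31 ]
R4 <- R4 - (39/31)*R2:  [       0        0  -348/31  -267/31  -510/31 ]
R4 <- R4 - (174/79)*R3:  [       0        0        0  -411/79   822/79 ]
Row echelon form:
[ -1   -8        7        4  |       33 ]
[  0  -31       28       14  |      149 ]
[  0    0  -158/31   -48/31  |  -378/31 ]
[  0    0        0  -411/79  |   822/79 ]
Back-substitution:
t = (822/79) / (-411/79) = -2
w = (-378/31 - (-48/31)*(-2)) / (-158/31) = 3
v = (149 - (28)*(3) - (14)*(-2)) / -31 = -3
u = (33 - (-8)*(-3) - (7)*(3) - (4)*(-2)) / -1 = 4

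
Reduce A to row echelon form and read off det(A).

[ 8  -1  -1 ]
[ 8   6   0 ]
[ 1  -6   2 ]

det(A) = 166

Forward elimination:
R2 <- R2 - (1)*R1:  [ 0  7  1 ]
R3 <- R3 - (1/8)*R1:  [     0  -47/8   17/8 ]
R3 <- R3 - (-47/56)*R2:  [     0      0  83/28 ]
Upper-triangular form:
[ 8  -1     -1 ]
[ 0   7      1 ]
[ 0   0  83/28 ]
det(A) = (-1)^0 * (8) * (7) * (83/28) = 166  (0 row swaps -> sign +1)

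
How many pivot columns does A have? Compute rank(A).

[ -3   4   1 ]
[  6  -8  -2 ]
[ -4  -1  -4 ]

Row reduction:
R2 <- R2 - (-2)*R1:  [ 0  0  0 ]
R3 <- R3 - (4/3)*R1:  [     0  -19/3  -16/3 ]
R2 <-> R3   (pivot in column 2 was zero)
[ -3      4      1 ]
[  0  -19/3  -16/3 ]
[  0      0      0 ]
Row echelon form:
[ -3      4      1 ]
[  0  -19/3  -16/3 ]
[  0      0      0 ]
Nonzero rows / pivot columns: 2

rank(A) = 2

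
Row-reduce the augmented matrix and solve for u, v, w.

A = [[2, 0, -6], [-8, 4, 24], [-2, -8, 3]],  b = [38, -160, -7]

(4, -2, -5)

Forward elimination on [A|b]:
R2 <- R2 - (-4)*R1:  [  0   4   0  -8 ]
R3 <- R3 - (-1)*R1:  [  0  -8  -3  31 ]
R3 <- R3 - (-2)*R2:  [  0   0  -3  15 ]
Row echelon form:
[ 2  0  -6  |  38 ]
[ 0  4   0  |  -8 ]
[ 0  0  -3  |  15 ]
Back-substitution:
w = (15) / -3 = -5
v = (-8) / 4 = -2
u = (38 - (-6)*(-5)) / 2 = 4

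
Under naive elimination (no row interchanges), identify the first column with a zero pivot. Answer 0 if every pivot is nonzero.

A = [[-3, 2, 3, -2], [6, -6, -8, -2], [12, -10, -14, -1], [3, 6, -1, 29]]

first zero-pivot column = 3

Naive forward elimination:
R2 <- R2 - (-2)*R1:  [  0  -2  -2  -6 ]
R3 <- R3 - (-4)*R1:  [  0  -2  -2  -9 ]
R4 <- R4 - (-1)*R1:  [  0   8   2  27 ]
R3 <- R3 - (1)*R2:  [  0   0   0  -3 ]
R4 <- R4 - (-4)*R2:  [  0   0  -6   3 ]
Matrix at this point:
[ -3   2   3  -2 ]
[  0  -2  -2  -6 ]
[  0   0   0  -3 ]
[  0   0  -6   3 ]
Pivot entry (3,3) is zero but row 4 has -6 in column 3 -> naive elimination stops; a row interchange (e.g. R3 <-> R4) would be required here.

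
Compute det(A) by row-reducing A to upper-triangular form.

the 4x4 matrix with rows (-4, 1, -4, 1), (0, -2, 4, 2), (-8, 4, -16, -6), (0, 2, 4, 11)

Forward elimination:
R3 <- R3 - (2)*R1:  [  0   2  -8  -8 ]
R3 <- R3 - (-1)*R2:  [  0   0  -4  -6 ]
R4 <- R4 - (-1)*R2:  [  0   0   8  13 ]
R4 <- R4 - (-2)*R3:  [ 0  0  0  1 ]
Upper-triangular form:
[ -4   1  -4   1 ]
[  0  -2   4   2 ]
[  0   0  -4  -6 ]
[  0   0   0   1 ]
det(A) = (-1)^0 * (-4) * (-2) * (-4) * (1) = -32  (0 row swaps -> sign +1)

det(A) = -32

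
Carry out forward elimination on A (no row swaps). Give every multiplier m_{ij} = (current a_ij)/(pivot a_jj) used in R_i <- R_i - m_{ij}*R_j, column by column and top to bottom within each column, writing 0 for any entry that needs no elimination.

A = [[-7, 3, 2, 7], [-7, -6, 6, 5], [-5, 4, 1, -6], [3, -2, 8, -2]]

multipliers: 1, 5/7, -3/7, -13/63, 5/63, 538/25

Forward elimination:
R2 <- R2 - (1)*R1:  [  0  -9   4  -2 ]
R3 <- R3 - (5/7)*R1:  [    0  13/7  -3/7   -11 ]
R4 <- R4 - (-3/7)*R1:  [    0  -5/7  62/7     1 ]
R3 <- R3 - (-13/63)*R2:  [       0        0    25/63  -719/63 ]
R4 <- R4 - (5/63)*R2:  [      0       0  538/63   73/63 ]
R4 <- R4 - (538/25)*R3:  [       0        0        0  6169/25 ]
Multipliers (in order of application): m_{21} = 1, m_{31} = 5/7, m_{41} = -3/7, m_{32} = -13/63, m_{42} = 5/63, m_{43} = 538/25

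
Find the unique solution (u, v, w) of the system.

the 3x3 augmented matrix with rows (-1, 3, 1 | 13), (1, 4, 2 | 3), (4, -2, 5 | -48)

Forward elimination on [A|b]:
R2 <- R2 - (-1)*R1:  [  0   7   3  16 ]
R3 <- R3 - (-4)*R1:  [  0  10   9   4 ]
R3 <- R3 - (10/7)*R2:  [      0       0    33/7  -132/7 ]
Row echelon form:
[ -1  3     1  |      13 ]
[  0  7     3  |      16 ]
[  0  0  33/7  |  -132/7 ]
Back-substitution:
w = (-132/7) / (33/7) = -4
v = (16 - (3)*(-4)) / 7 = 4
u = (13 - (3)*(4) - (1)*(-4)) / -1 = -5

(-5, 4, -4)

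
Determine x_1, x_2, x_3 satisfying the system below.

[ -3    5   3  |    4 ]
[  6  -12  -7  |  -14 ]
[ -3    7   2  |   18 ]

Forward elimination on [A|b]:
R2 <- R2 - (-2)*R1:  [  0  -2  -1  -6 ]
R3 <- R3 - (1)*R1:  [  0   2  -1  14 ]
R3 <- R3 - (-1)*R2:  [  0   0  -2   8 ]
Row echelon form:
[ -3   5   3  |   4 ]
[  0  -2  -1  |  -6 ]
[  0   0  -2  |   8 ]
Back-substitution:
x_3 = (8) / -2 = -4
x_2 = (-6 - (-1)*(-4)) / -2 = 5
x_1 = (4 - (5)*(5) - (3)*(-4)) / -3 = 3

(3, 5, -4)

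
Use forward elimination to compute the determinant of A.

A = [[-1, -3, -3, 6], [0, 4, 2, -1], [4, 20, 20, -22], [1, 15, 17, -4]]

det(A) = 48

Forward elimination:
R3 <- R3 - (-4)*R1:  [ 0  8  8  2 ]
R4 <- R4 - (-1)*R1:  [  0  12  14   2 ]
R3 <- R3 - (2)*R2:  [ 0  0  4  4 ]
R4 <- R4 - (3)*R2:  [ 0  0  8  5 ]
R4 <- R4 - (2)*R3:  [  0   0   0  -3 ]
Upper-triangular form:
[ -1  -3  -3   6 ]
[  0   4   2  -1 ]
[  0   0   4   4 ]
[  0   0   0  -3 ]
det(A) = (-1)^0 * (-1) * (4) * (4) * (-3) = 48  (0 row swaps -> sign +1)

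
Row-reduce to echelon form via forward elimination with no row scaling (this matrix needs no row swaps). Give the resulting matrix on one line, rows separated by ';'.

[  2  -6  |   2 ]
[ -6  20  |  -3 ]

REF = [2 -6 2; 0 2 3]

Forward elimination:
R2 <- R2 - (-3)*R1:  [ 0  2  3 ]
Row echelon form:
[ 2  -6  |  2 ]
[ 0   2  |  3 ]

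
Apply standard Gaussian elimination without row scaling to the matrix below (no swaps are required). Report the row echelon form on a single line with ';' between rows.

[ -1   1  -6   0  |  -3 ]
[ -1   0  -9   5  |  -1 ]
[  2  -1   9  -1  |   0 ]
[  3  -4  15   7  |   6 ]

Forward elimination:
R2 <- R2 - (1)*R1:  [  0  -1  -3   5   2 ]
R3 <- R3 - (-2)*R1:  [  0   1  -3  -1  -6 ]
R4 <- R4 - (-3)*R1:  [  0  -1  -3   7  -3 ]
R3 <- R3 - (-1)*R2:  [  0   0  -6   4  -4 ]
R4 <- R4 - (1)*R2:  [  0   0   0   2  -5 ]
Row echelon form:
[ -1   1  -6  0  |  -3 ]
[  0  -1  -3  5  |   2 ]
[  0   0  -6  4  |  -4 ]
[  0   0   0  2  |  -5 ]

REF = [-1 1 -6 0 -3; 0 -1 -3 5 2; 0 0 -6 4 -4; 0 0 0 2 -5]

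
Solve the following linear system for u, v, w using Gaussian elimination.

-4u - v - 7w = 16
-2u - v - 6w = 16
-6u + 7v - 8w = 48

Forward elimination on [A|b]:
R2 <- R2 - (1/2)*R1:  [    0  -1/2  -5/2     8 ]
R3 <- R3 - (3/2)*R1:  [    0  17/2   5/2    24 ]
R3 <- R3 - (-17)*R2:  [   0    0  -40  160 ]
Row echelon form:
[ -4    -1    -7  |   16 ]
[  0  -1/2  -5/2  |    8 ]
[  0     0   -40  |  160 ]
Back-substitution:
w = (160) / -40 = -4
v = (8 - (-5/2)*(-4)) / (-1/2) = 4
u = (16 - (-1)*(4) - (-7)*(-4)) / -4 = 2

(2, 4, -4)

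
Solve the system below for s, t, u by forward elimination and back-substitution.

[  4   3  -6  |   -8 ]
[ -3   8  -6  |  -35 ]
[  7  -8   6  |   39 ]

(1, -4, 0)

Forward elimination on [A|b]:
R2 <- R2 - (-3/4)*R1:  [     0   41/4  -21/2    -41 ]
R3 <- R3 - (7/4)*R1:  [     0  -53/4   33/2     53 ]
R3 <- R3 - (-53/41)*R2:  [      0       0  120/41       0 ]
Row echelon form:
[ 4     3      -6  |   -8 ]
[ 0  41/4   -21/2  |  -41 ]
[ 0     0  120/41  |    0 ]
Back-substitution:
u = (0) / (120/41) = 0
t = (-41 - (-21/2)*(0)) / (41/4) = -4
s = (-8 - (3)*(-4) - (-6)*(0)) / 4 = 1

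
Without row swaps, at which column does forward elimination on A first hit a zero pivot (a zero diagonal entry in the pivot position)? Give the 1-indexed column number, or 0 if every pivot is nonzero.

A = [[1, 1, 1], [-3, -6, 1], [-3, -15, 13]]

Naive forward elimination:
R2 <- R2 - (-3)*R1:  [  0  -3   4 ]
R3 <- R3 - (-3)*R1:  [   0  -12   16 ]
R3 <- R3 - (4)*R2:  [ 0  0  0 ]
Matrix at this point:
[ 1   1  1 ]
[ 0  -3  4 ]
[ 0   0  0 ]
Pivot entry (3,3) in the last row is zero and there are no rows below to swap with -> zero pivot in column 3 (A is singular).

first zero-pivot column = 3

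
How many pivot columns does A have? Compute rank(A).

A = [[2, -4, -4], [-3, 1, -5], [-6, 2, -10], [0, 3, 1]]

rank(A) = 3

Row reduction:
R2 <- R2 - (-3/2)*R1:  [   0   -5  -11 ]
R3 <- R3 - (-3)*R1:  [   0  -10  -22 ]
R3 <- R3 - (2)*R2:  [ 0  0  0 ]
R4 <- R4 - (-3/5)*R2:  [     0      0  -28/5 ]
R3 <-> R4   (pivot in column 3 was zero)
[ 2  -4     -4 ]
[ 0  -5    -11 ]
[ 0   0  -28/5 ]
[ 0   0      0 ]
Row echelon form:
[ 2  -4     -4 ]
[ 0  -5    -11 ]
[ 0   0  -28/5 ]
[ 0   0      0 ]
Nonzero rows / pivot columns: 3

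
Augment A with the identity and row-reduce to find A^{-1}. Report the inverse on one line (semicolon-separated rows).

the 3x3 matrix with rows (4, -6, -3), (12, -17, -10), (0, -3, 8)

Gauss-Jordan on [A | I]:
R1 <- (1/4)*R1:  [    1  -3/2  -3/4  |   1/4     0     0 ]
R2 <- R2 - (12)*R1:  [  0   1  -1  |  -3   1   0 ]
R1 <- R1 - (-3/2)*R2:  [     1      0   -9/4  |  -17/4    3/2      0 ]
R3 <- R3 - (-3)*R2:  [  0   0   5  |  -9   3   1 ]
R3 <- (1/5)*R3:  [    0     0     1  |  -9/5   3/5   1/5 ]
R1 <- R1 - (-9/4)*R3:  [      1       0       0  |  -83/10   57/20    9/20 ]
R2 <- R2 - (-1)*R3:  [     0      1      0  |  -24/5    8/5    1/5 ]
Right block of [I | A^{-1}] is the inverse:
[ -83/10  57/20  9/20 ]
[  -24/5    8/5   1/5 ]
[   -9/5    3/5   1/5 ]

inverse = [-83/10 57/20 9/20; -24/5 8/5 1/5; -9/5 3/5 1/5]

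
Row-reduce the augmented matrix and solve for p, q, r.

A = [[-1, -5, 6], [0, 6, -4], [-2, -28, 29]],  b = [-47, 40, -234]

Forward elimination on [A|b]:
R3 <- R3 - (2)*R1:  [    0   -18    17  -140 ]
R3 <- R3 - (-3)*R2:  [   0    0    5  -20 ]
Row echelon form:
[ -1  -5   6  |  -47 ]
[  0   6  -4  |   40 ]
[  0   0   5  |  -20 ]
Back-substitution:
r = (-20) / 5 = -4
q = (40 - (-4)*(-4)) / 6 = 4
p = (-47 - (-5)*(4) - (6)*(-4)) / -1 = 3

(3, 4, -4)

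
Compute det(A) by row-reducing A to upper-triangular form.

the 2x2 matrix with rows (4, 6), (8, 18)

det(A) = 24

Forward elimination:
R2 <- R2 - (2)*R1:  [ 0  6 ]
Upper-triangular form:
[ 4  6 ]
[ 0  6 ]
det(A) = (-1)^0 * (4) * (6) = 24  (0 row swaps -> sign +1)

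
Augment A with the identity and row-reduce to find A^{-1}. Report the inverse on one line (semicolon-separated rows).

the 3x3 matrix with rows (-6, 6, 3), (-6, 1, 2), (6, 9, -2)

Gauss-Jordan on [A | I]:
R1 <- (1/-6)*R1:  [    1    -1  -1/2  |  -1/6     0     0 ]
R2 <- R2 - (-6)*R1:  [  0  -5  -1  |  -1   1   0 ]
R3 <- R3 - (6)*R1:  [  0  15   1  |   1   0   1 ]
R2 <- (1/-5)*R2:  [    0     1   1/5  |   1/5  -1/5     0 ]
R1 <- R1 - (-1)*R2:  [     1      0  -3/10  |   1/30   -1/5      0 ]
R3 <- R3 - (15)*R2:  [  0   0  -2  |  -2   3   1 ]
R3 <- (1/-2)*R3:  [    0     0     1  |     1  -3/2  -1/2 ]
R1 <- R1 - (-3/10)*R3:  [      1       0       0  |     1/3  -13/20   -3/20 ]
R2 <- R2 - (1/5)*R3:  [    0     1     0  |     0  1/10  1/10 ]
Right block of [I | A^{-1}] is the inverse:
[ 1/3  -13/20  -3/20 ]
[   0    1/10   1/10 ]
[   1    -3/2   -1/2 ]

inverse = [1/3 -13/20 -3/20; 0 1/10 1/10; 1 -3/2 -1/2]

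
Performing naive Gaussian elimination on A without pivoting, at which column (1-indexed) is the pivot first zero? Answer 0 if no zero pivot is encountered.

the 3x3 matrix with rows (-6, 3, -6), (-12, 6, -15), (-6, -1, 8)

first zero-pivot column = 2

Naive forward elimination:
R2 <- R2 - (2)*R1:  [  0   0  -3 ]
R3 <- R3 - (1)*R1:  [  0  -4  14 ]
Matrix at this point:
[ -6   3  -6 ]
[  0   0  -3 ]
[  0  -4  14 ]
Pivot entry (2,2) is zero but row 3 has -4 in column 2 -> naive elimination stops; a row interchange (e.g. R2 <-> R3) would be required here.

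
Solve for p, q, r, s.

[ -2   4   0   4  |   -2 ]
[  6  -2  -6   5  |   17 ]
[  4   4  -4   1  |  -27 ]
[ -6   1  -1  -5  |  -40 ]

(1, -5, 4, 5)

Forward elimination on [A|b]:
R2 <- R2 - (-3)*R1:  [  0  10  -6  17  11 ]
R3 <- R3 - (-2)*R1:  [   0   12   -4    9  -31 ]
R4 <- R4 - (3)*R1:  [   0  -11   -1  -17  -34 ]
R3 <- R3 - (6/5)*R2:  [      0       0    16/5   -57/5  -221/5 ]
R4 <- R4 - (-11/10)*R2:  [       0        0    -38/5    17/10  -219/10 ]
R4 <- R4 - (-19/8)*R3:  [       0        0        0   -203/8  -1015/8 ]
Row echelon form:
[ -2   4     0       4  |       -2 ]
[  0  10    -6      17  |       11 ]
[  0   0  16/5   -57/5  |   -221/5 ]
[  0   0     0  -203/8  |  -1015/8 ]
Back-substitution:
s = (-1015/8) / (-203/8) = 5
r = (-221/5 - (-57/5)*(5)) / (16/5) = 4
q = (11 - (-6)*(4) - (17)*(5)) / 10 = -5
p = (-2 - (4)*(-5) - (4)*(5)) / -2 = 1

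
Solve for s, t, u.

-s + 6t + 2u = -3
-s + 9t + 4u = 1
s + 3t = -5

(1, -2, 5)

Forward elimination on [A|b]:
R2 <- R2 - (1)*R1:  [ 0  3  2  4 ]
R3 <- R3 - (-1)*R1:  [  0   9   2  -8 ]
R3 <- R3 - (3)*R2:  [   0    0   -4  -20 ]
Row echelon form:
[ -1  6   2  |   -3 ]
[  0  3   2  |    4 ]
[  0  0  -4  |  -20 ]
Back-substitution:
u = (-20) / -4 = 5
t = (4 - (2)*(5)) / 3 = -2
s = (-3 - (6)*(-2) - (2)*(5)) / -1 = 1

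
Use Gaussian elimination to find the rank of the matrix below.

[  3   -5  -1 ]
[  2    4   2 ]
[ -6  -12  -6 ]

Row reduction:
R2 <- R2 - (2/3)*R1:  [    0  22/3   8/3 ]
R3 <- R3 - (-2)*R1:  [   0  -22   -8 ]
R3 <- R3 - (-3)*R2:  [ 0  0  0 ]
Row echelon form:
[ 3    -5   -1 ]
[ 0  22/3  8/3 ]
[ 0     0    0 ]
Nonzero rows / pivot columns: 2

rank(A) = 2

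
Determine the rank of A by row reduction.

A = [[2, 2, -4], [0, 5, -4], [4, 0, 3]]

rank(A) = 3

Row reduction:
R3 <- R3 - (2)*R1:  [  0  -4  11 ]
R3 <- R3 - (-4/5)*R2:  [    0     0  39/5 ]
Row echelon form:
[ 2  2    -4 ]
[ 0  5    -4 ]
[ 0  0  39/5 ]
Nonzero rows / pivot columns: 3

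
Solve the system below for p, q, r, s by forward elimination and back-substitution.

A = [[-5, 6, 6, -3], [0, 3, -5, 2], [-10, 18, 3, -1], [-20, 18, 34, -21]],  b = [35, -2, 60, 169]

(-4, 1, -1, -5)

Forward elimination on [A|b]:
R3 <- R3 - (2)*R1:  [   0    6   -9    5  -10 ]
R4 <- R4 - (4)*R1:  [  0  -6  10  -9  29 ]
R3 <- R3 - (2)*R2:  [  0   0   1   1  -6 ]
R4 <- R4 - (-2)*R2:  [  0   0   0  -5  25 ]
Row echelon form:
[ -5  6   6  -3  |  35 ]
[  0  3  -5   2  |  -2 ]
[  0  0   1   1  |  -6 ]
[  0  0   0  -5  |  25 ]
Back-substitution:
s = (25) / -5 = -5
r = (-6 - (1)*(-5)) / 1 = -1
q = (-2 - (-5)*(-1) - (2)*(-5)) / 3 = 1
p = (35 - (6)*(1) - (6)*(-1) - (-3)*(-5)) / -5 = -4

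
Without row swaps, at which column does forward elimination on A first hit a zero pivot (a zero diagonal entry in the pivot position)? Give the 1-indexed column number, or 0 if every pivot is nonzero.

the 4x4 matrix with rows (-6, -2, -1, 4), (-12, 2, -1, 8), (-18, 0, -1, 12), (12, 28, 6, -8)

first zero-pivot column = 4

Naive forward elimination:
R2 <- R2 - (2)*R1:  [ 0  6  1  0 ]
R3 <- R3 - (3)*R1:  [ 0  6  2  0 ]
R4 <- R4 - (-2)*R1:  [  0  24   4   0 ]
R3 <- R3 - (1)*R2:  [ 0  0  1  0 ]
R4 <- R4 - (4)*R2:  [ 0  0  0  0 ]
Matrix at this point:
[ -6  -2  -1  4 ]
[  0   6   1  0 ]
[  0   0   1  0 ]
[  0   0   0  0 ]
Pivot entry (4,4) in the last row is zero and there are no rows below to swap with -> zero pivot in column 4 (A is singular).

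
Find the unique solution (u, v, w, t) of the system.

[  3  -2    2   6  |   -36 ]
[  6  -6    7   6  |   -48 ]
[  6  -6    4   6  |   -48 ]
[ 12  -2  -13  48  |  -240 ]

(-4, 0, 0, -4)

Forward elimination on [A|b]:
R2 <- R2 - (2)*R1:  [  0  -2   3  -6  24 ]
R3 <- R3 - (2)*R1:  [  0  -2   0  -6  24 ]
R4 <- R4 - (4)*R1:  [   0    6  -21   24  -96 ]
R3 <- R3 - (1)*R2:  [  0   0  -3   0   0 ]
R4 <- R4 - (-3)*R2:  [   0    0  -12    6  -24 ]
R4 <- R4 - (4)*R3:  [   0    0    0    6  -24 ]
Row echelon form:
[ 3  -2   2   6  |  -36 ]
[ 0  -2   3  -6  |   24 ]
[ 0   0  -3   0  |    0 ]
[ 0   0   0   6  |  -24 ]
Back-substitution:
t = (-24) / 6 = -4
w = (0) / -3 = 0
v = (24 - (3)*(0) - (-6)*(-4)) / -2 = 0
u = (-36 - (-2)*(0) - (2)*(0) - (6)*(-4)) / 3 = -4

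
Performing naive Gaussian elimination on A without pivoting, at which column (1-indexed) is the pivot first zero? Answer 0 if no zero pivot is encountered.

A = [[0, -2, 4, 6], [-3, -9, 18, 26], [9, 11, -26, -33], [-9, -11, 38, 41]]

first zero-pivot column = 1

Naive forward elimination:
Pivot entry (1,1) is zero but row 2 has -3 in column 1 -> naive elimination stops; a row interchange (e.g. R1 <-> R2) would be required here.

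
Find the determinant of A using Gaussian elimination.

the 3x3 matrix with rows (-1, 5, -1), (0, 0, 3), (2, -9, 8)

Forward elimination:
R3 <- R3 - (-2)*R1:  [ 0  1  6 ]
R2 <-> R3   (pivot in column 2 was zero)
[ -1  5  -1 ]
[  0  1   6 ]
[  0  0   3 ]
Upper-triangular form:
[ -1  5  -1 ]
[  0  1   6 ]
[  0  0   3 ]
det(A) = (-1)^1 * (-1) * (1) * (3) = 3  (1 row swap -> sign -1)

det(A) = 3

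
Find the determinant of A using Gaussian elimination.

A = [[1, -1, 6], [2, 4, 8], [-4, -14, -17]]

Forward elimination:
R2 <- R2 - (2)*R1:  [  0   6  -4 ]
R3 <- R3 - (-4)*R1:  [   0  -18    7 ]
R3 <- R3 - (-3)*R2:  [  0   0  -5 ]
Upper-triangular form:
[ 1  -1   6 ]
[ 0   6  -4 ]
[ 0   0  -5 ]
det(A) = (-1)^0 * (1) * (6) * (-5) = -30  (0 row swaps -> sign +1)

det(A) = -30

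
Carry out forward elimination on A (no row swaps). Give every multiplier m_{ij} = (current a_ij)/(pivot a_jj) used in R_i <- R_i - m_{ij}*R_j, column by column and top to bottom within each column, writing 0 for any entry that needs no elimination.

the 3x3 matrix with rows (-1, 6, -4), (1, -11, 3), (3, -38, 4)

multipliers: -1, -3, 4

Forward elimination:
R2 <- R2 - (-1)*R1:  [  0  -5  -1 ]
R3 <- R3 - (-3)*R1:  [   0  -20   -8 ]
R3 <- R3 - (4)*R2:  [  0   0  -4 ]
Multipliers (in order of application): m_{21} = -1, m_{31} = -3, m_{32} = 4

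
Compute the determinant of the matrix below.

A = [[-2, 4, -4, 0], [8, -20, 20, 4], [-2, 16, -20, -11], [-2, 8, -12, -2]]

det(A) = -32

Forward elimination:
R2 <- R2 - (-4)*R1:  [  0  -4   4   4 ]
R3 <- R3 - (1)*R1:  [   0   12  -16  -11 ]
R4 <- R4 - (1)*R1:  [  0   4  -8  -2 ]
R3 <- R3 - (-3)*R2:  [  0   0  -4   1 ]
R4 <- R4 - (-1)*R2:  [  0   0  -4   2 ]
R4 <- R4 - (1)*R3:  [ 0  0  0  1 ]
Upper-triangular form:
[ -2   4  -4  0 ]
[  0  -4   4  4 ]
[  0   0  -4  1 ]
[  0   0   0  1 ]
det(A) = (-1)^0 * (-2) * (-4) * (-4) * (1) = -32  (0 row swaps -> sign +1)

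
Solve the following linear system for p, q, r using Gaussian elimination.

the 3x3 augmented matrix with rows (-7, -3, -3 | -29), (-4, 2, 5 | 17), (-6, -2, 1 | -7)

(2, 0, 5)

Forward elimination on [A|b]:
R2 <- R2 - (4/7)*R1:  [     0   26/7   47/7  235/7 ]
R3 <- R3 - (6/7)*R1:  [     0    4/7   25/7  125/7 ]
R3 <- R3 - (2/13)*R2:  [      0       0   33/13  165/13 ]
Row echelon form:
[ -7    -3     -3  |     -29 ]
[  0  26/7   47/7  |   235/7 ]
[  0     0  33/13  |  165/13 ]
Back-substitution:
r = (165/13) / (33/13) = 5
q = (235/7 - (47/7)*(5)) / (26/7) = 0
p = (-29 - (-3)*(0) - (-3)*(5)) / -7 = 2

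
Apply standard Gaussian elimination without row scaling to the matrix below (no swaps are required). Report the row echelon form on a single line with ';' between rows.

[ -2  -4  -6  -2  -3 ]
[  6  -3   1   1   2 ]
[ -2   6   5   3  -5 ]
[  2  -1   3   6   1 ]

REF = [-2 -4 -6 -2 -3; 0 -15 -17 -5 -7; 0 0 -1/3 5/3 -20/3; 0 0 0 19 -53]

Forward elimination:
R2 <- R2 - (-3)*R1:  [   0  -15  -17   -5   -7 ]
R3 <- R3 - (1)*R1:  [  0  10  11   5  -2 ]
R4 <- R4 - (-1)*R1:  [  0  -5  -3   4  -2 ]
R3 <- R3 - (-2/3)*R2:  [     0      0   -1/3    5/3  -20/3 ]
R4 <- R4 - (1/3)*R2:  [    0     0   8/3  17/3   1/3 ]
R4 <- R4 - (-8)*R3:  [   0    0    0   19  -53 ]
Row echelon form:
[ -2   -4    -6   -2     -3 ]
[  0  -15   -17   -5     -7 ]
[  0    0  -1/3  5/3  -20/3 ]
[  0    0     0   19    -53 ]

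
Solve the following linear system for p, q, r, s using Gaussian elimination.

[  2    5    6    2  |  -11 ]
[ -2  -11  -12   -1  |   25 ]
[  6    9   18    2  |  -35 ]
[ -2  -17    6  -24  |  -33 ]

Forward elimination on [A|b]:
R2 <- R2 - (-1)*R1:  [  0  -6  -6   1  14 ]
R3 <- R3 - (3)*R1:  [  0  -6   0  -4  -2 ]
R4 <- R4 - (-1)*R1:  [   0  -12   12  -22  -44 ]
R3 <- R3 - (1)*R2:  [   0    0    6   -5  -16 ]
R4 <- R4 - (2)*R2:  [   0    0   24  -24  -72 ]
R4 <- R4 - (4)*R3:  [  0   0   0  -4  -8 ]
Row echelon form:
[ 2   5   6   2  |  -11 ]
[ 0  -6  -6   1  |   14 ]
[ 0   0   6  -5  |  -16 ]
[ 0   0   0  -4  |   -8 ]
Back-substitution:
s = (-8) / -4 = 2
r = (-16 - (-5)*(2)) / 6 = -1
q = (14 - (-6)*(-1) - (1)*(2)) / -6 = -1
p = (-11 - (5)*(-1) - (6)*(-1) - (2)*(2)) / 2 = -2

(-2, -1, -1, 2)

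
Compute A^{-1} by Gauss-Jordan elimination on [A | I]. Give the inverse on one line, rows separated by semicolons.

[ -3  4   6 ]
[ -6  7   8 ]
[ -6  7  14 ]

inverse = [7/3 -7/9 -5/9; 2 -1/3 -2/3; 0 -1/6 1/6]

Gauss-Jordan on [A | I]:
R1 <- (1/-3)*R1:  [    1  -4/3    -2  |  -1/3     0     0 ]
R2 <- R2 - (-6)*R1:  [  0  -1  -4  |  -2   1   0 ]
R3 <- R3 - (-6)*R1:  [  0  -1   2  |  -2   0   1 ]
R2 <- (1/-1)*R2:  [  0   1   4  |   2  -1   0 ]
R1 <- R1 - (-4/3)*R2:  [    1     0  10/3  |   7/3  -4/3     0 ]
R3 <- R3 - (-1)*R2:  [  0   0   6  |   0  -1   1 ]
R3 <- (1/6)*R3:  [    0     0     1  |     0  -1/6   1/6 ]
R1 <- R1 - (10/3)*R3:  [    1     0     0  |   7/3  -7/9  -5/9 ]
R2 <- R2 - (4)*R3:  [    0     1     0  |     2  -1/3  -2/3 ]
Right block of [I | A^{-1}] is the inverse:
[ 7/3  -7/9  -5/9 ]
[   2  -1/3  -2/3 ]
[   0  -1/6   1/6 ]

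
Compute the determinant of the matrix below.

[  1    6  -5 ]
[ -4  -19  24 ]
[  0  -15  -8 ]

det(A) = 20

Forward elimination:
R2 <- R2 - (-4)*R1:  [ 0  5  4 ]
R3 <- R3 - (-3)*R2:  [ 0  0  4 ]
Upper-triangular form:
[ 1  6  -5 ]
[ 0  5   4 ]
[ 0  0   4 ]
det(A) = (-1)^0 * (1) * (5) * (4) = 20  (0 row swaps -> sign +1)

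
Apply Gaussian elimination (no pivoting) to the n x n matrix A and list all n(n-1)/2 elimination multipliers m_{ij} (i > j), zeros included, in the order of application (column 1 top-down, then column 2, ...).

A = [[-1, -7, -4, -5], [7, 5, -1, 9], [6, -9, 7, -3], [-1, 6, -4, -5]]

multipliers: -7, -6, 1, 51/44, -13/44, -377/731

Forward elimination:
R2 <- R2 - (-7)*R1:  [   0  -44  -29  -26 ]
R3 <- R3 - (-6)*R1:  [   0  -51  -17  -33 ]
R4 <- R4 - (1)*R1:  [  0  13   0   0 ]
R3 <- R3 - (51/44)*R2:  [      0       0  731/44  -63/22 ]
R4 <- R4 - (-13/44)*R2:  [       0        0  -377/44  -169/22 ]
R4 <- R4 - (-377/731)*R3:  [         0          0          0  -6695/731 ]
Multipliers (in order of application): m_{21} = -7, m_{31} = -6, m_{41} = 1, m_{32} = 51/44, m_{42} = -13/44, m_{43} = -377/731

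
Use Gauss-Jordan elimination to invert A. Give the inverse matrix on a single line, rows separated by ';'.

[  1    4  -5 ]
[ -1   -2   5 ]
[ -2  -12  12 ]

Gauss-Jordan on [A | I]:
R2 <- R2 - (-1)*R1:  [ 0  2  0  |  1  1  0 ]
R3 <- R3 - (-2)*R1:  [  0  -4   2  |   2   0   1 ]
R2 <- (1/2)*R2:  [   0    1    0  |  1/2  1/2    0 ]
R1 <- R1 - (4)*R2:  [  1   0  -5  |  -1  -2   0 ]
R3 <- R3 - (-4)*R2:  [ 0  0  2  |  4  2  1 ]
R3 <- (1/2)*R3:  [   0    0    1  |    2    1  1/2 ]
R1 <- R1 - (-5)*R3:  [   1    0    0  |    9    3  5/2 ]
Right block of [I | A^{-1}] is the inverse:
[   9    3  5/2 ]
[ 1/2  1/2    0 ]
[   2    1  1/2 ]

inverse = [9 3 5/2; 1/2 1/2 0; 2 1 1/2]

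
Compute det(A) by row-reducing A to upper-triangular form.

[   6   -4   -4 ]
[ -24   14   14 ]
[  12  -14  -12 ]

Forward elimination:
R2 <- R2 - (-4)*R1:  [  0  -2  -2 ]
R3 <- R3 - (2)*R1:  [  0  -6  -4 ]
R3 <- R3 - (3)*R2:  [ 0  0  2 ]
Upper-triangular form:
[ 6  -4  -4 ]
[ 0  -2  -2 ]
[ 0   0   2 ]
det(A) = (-1)^0 * (6) * (-2) * (2) = -24  (0 row swaps -> sign +1)

det(A) = -24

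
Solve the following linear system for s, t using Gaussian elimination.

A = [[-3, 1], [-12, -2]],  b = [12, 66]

(-5, -3)

Forward elimination on [A|b]:
R2 <- R2 - (4)*R1:  [  0  -6  18 ]
Row echelon form:
[ -3   1  |  12 ]
[  0  -6  |  18 ]
Back-substitution:
t = (18) / -6 = -3
s = (12 - (1)*(-3)) / -3 = -5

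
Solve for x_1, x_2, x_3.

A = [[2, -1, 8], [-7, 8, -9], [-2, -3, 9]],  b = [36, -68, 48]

(0, -4, 4)

Forward elimination on [A|b]:
R2 <- R2 - (-7/2)*R1:  [   0  9/2   19   58 ]
R3 <- R3 - (-1)*R1:  [  0  -4  17  84 ]
R3 <- R3 - (-8/9)*R2:  [      0       0   305/9  1220/9 ]
Row echelon form:
[ 2   -1      8  |      36 ]
[ 0  9/2     19  |      58 ]
[ 0    0  305/9  |  1220/9 ]
Back-substitution:
x_3 = (1220/9) / (305/9) = 4
x_2 = (58 - (19)*(4)) / (9/2) = -4
x_1 = (36 - (-1)*(-4) - (8)*(4)) / 2 = 0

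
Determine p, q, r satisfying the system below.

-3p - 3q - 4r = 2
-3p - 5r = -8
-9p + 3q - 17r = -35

(1, -3, 1)

Forward elimination on [A|b]:
R2 <- R2 - (1)*R1:  [   0    3   -1  -10 ]
R3 <- R3 - (3)*R1:  [   0   12   -5  -41 ]
R3 <- R3 - (4)*R2:  [  0   0  -1  -1 ]
Row echelon form:
[ -3  -3  -4  |    2 ]
[  0   3  -1  |  -10 ]
[  0   0  -1  |   -1 ]
Back-substitution:
r = (-1) / -1 = 1
q = (-10 - (-1)*(1)) / 3 = -3
p = (2 - (-3)*(-3) - (-4)*(1)) / -3 = 1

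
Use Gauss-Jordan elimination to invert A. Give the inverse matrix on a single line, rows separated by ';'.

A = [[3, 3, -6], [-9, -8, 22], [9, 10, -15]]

Gauss-Jordan on [A | I]:
R1 <- (1/3)*R1:  [   1    1   -2  |  1/3    0    0 ]
R2 <- R2 - (-9)*R1:  [ 0  1  4  |  3  1  0 ]
R3 <- R3 - (9)*R1:  [  0   1   3  |  -3   0   1 ]
R1 <- R1 - (1)*R2:  [    1     0    -6  |  -8/3    -1     0 ]
R3 <- R3 - (1)*R2:  [  0   0  -1  |  -6  -1   1 ]
R3 <- (1/-1)*R3:  [  0   0   1  |   6   1  -1 ]
R1 <- R1 - (-6)*R3:  [     1      0      0  |  100/3      5     -6 ]
R2 <- R2 - (4)*R3:  [   0    1    0  |  -21   -3    4 ]
Right block of [I | A^{-1}] is the inverse:
[ 100/3   5  -6 ]
[   -21  -3   4 ]
[     6   1  -1 ]

inverse = [100/3 5 -6; -21 -3 4; 6 1 -1]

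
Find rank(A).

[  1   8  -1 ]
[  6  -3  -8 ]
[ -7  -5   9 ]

rank(A) = 2

Row reduction:
R2 <- R2 - (6)*R1:  [   0  -51   -2 ]
R3 <- R3 - (-7)*R1:  [  0  51   2 ]
R3 <- R3 - (-1)*R2:  [ 0  0  0 ]
Row echelon form:
[ 1    8  -1 ]
[ 0  -51  -2 ]
[ 0    0   0 ]
Nonzero rows / pivot columns: 2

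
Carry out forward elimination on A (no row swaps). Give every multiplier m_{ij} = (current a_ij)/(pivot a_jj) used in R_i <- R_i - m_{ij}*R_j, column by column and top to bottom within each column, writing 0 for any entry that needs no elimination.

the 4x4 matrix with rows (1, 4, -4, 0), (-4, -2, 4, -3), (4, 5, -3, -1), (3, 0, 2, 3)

Forward elimination:
R2 <- R2 - (-4)*R1:  [   0   14  -12   -3 ]
R3 <- R3 - (4)*R1:  [   0  -11   13   -1 ]
R4 <- R4 - (3)*R1:  [   0  -12   14    3 ]
R3 <- R3 - (-11/14)*R2:  [      0       0    25/7  -47/14 ]
R4 <- R4 - (-6/7)*R2:  [    0     0  26/7   3/7 ]
R4 <- R4 - (26/25)*R3:  [     0      0      0  98/25 ]
Multipliers (in order of application): m_{21} = -4, m_{31} = 4, m_{41} = 3, m_{32} = -11/14, m_{42} = -6/7, m_{43} = 26/25

multipliers: -4, 4, 3, -11/14, -6/7, 26/25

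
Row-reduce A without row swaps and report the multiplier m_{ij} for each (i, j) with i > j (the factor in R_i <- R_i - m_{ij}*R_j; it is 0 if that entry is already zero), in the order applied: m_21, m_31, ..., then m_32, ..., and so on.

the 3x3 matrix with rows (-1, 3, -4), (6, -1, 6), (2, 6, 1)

multipliers: -6, -2, 12/17

Forward elimination:
R2 <- R2 - (-6)*R1:  [   0   17  -18 ]
R3 <- R3 - (-2)*R1:  [  0  12  -7 ]
R3 <- R3 - (12/17)*R2:  [     0      0  97/17 ]
Multipliers (in order of application): m_{21} = -6, m_{31} = -2, m_{32} = 12/17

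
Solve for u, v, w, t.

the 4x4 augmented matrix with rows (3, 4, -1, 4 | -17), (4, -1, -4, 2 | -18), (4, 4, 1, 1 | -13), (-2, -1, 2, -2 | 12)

(-2, -2, 3, 0)

Forward elimination on [A|b]:
R2 <- R2 - (4/3)*R1:  [     0  -19/3   -8/3  -10/3   14/3 ]
R3 <- R3 - (4/3)*R1:  [     0   -4/3    7/3  -13/3   29/3 ]
R4 <- R4 - (-2/3)*R1:  [   0  5/3  4/3  2/3  2/3 ]
R3 <- R3 - (4/19)*R2:  [      0       0   55/19  -69/19  165/19 ]
R4 <- R4 - (-5/19)*R2:  [     0      0  12/19  -4/19  36/19 ]
R4 <- R4 - (12/55)*R3:  [     0      0      0  32/55      0 ]
Row echelon form:
[ 3      4     -1       4  |     -17 ]
[ 0  -19/3   -8/3   -10/3  |    14/3 ]
[ 0      0  55/19  -69/19  |  165/19 ]
[ 0      0      0   32/55  |       0 ]
Back-substitution:
t = (0) / (32/55) = 0
w = (165/19 - (-69/19)*(0)) / (55/19) = 3
v = (14/3 - (-8/3)*(3) - (-10/3)*(0)) / (-19/3) = -2
u = (-17 - (4)*(-2) - (-1)*(3) - (4)*(0)) / 3 = -2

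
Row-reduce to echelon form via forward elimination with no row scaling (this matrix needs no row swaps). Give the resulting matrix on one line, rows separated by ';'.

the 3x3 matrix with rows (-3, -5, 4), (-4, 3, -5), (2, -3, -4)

REF = [-3 -5 4; 0 29/3 -31/3; 0 0 -235/29]

Forward elimination:
R2 <- R2 - (4/3)*R1:  [     0   29/3  -31/3 ]
R3 <- R3 - (-2/3)*R1:  [     0  -19/3   -4/3 ]
R3 <- R3 - (-19/29)*R2:  [       0        0  -235/29 ]
Row echelon form:
[ -3    -5        4 ]
[  0  29/3    -31/3 ]
[  0     0  -235/29 ]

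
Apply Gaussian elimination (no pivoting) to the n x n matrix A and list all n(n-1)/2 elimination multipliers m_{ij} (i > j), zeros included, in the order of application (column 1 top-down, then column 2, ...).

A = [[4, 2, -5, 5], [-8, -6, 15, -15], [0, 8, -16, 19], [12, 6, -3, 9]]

Forward elimination:
R2 <- R2 - (-2)*R1:  [  0  -2   5  -5 ]
R3: entry in column 1 is already 0 -> m_{31} = 0 (no row operation needed)
R4 <- R4 - (3)*R1:  [  0   0  12  -6 ]
R3 <- R3 - (-4)*R2:  [  0   0   4  -1 ]
R4: entry in column 2 is already 0 -> m_{42} = 0 (no row operation needed)
R4 <- R4 - (3)*R3:  [  0   0   0  -3 ]
Multipliers (in order of application): m_{21} = -2, m_{31} = 0, m_{41} = 3, m_{32} = -4, m_{42} = 0, m_{43} = 3

multipliers: -2, 0, 3, -4, 0, 3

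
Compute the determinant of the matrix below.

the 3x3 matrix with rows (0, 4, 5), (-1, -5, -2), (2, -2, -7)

Forward elimination:
R1 <-> R2   (pivot in column 1 was zero)
[ -1  -5  -2 ]
[  0   4   5 ]
[  2  -2  -7 ]
R3 <- R3 - (-2)*R1:  [   0  -12  -11 ]
R3 <- R3 - (-3)*R2:  [ 0  0  4 ]
Upper-triangular form:
[ -1  -5  -2 ]
[  0   4   5 ]
[  0   0   4 ]
det(A) = (-1)^1 * (-1) * (4) * (4) = 16  (1 row swap -> sign -1)

det(A) = 16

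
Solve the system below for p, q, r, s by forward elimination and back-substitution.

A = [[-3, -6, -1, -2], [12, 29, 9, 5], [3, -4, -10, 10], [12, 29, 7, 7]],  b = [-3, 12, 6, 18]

Forward elimination on [A|b]:
R2 <- R2 - (-4)*R1:  [  0   5   5  -3   0 ]
R3 <- R3 - (-1)*R1:  [   0  -10  -11    8    3 ]
R4 <- R4 - (-4)*R1:  [  0   5   3  -1   6 ]
R3 <- R3 - (-2)*R2:  [  0   0  -1   2   3 ]
R4 <- R4 - (1)*R2:  [  0   0  -2   2   6 ]
R4 <- R4 - (2)*R3:  [  0   0   0  -2   0 ]
Row echelon form:
[ -3  -6  -1  -2  |  -3 ]
[  0   5   5  -3  |   0 ]
[  0   0  -1   2  |   3 ]
[  0   0   0  -2  |   0 ]
Back-substitution:
s = (0) / -2 = 0
r = (3 - (2)*(0)) / -1 = -3
q = (0 - (5)*(-3) - (-3)*(0)) / 5 = 3
p = (-3 - (-6)*(3) - (-1)*(-3) - (-2)*(0)) / -3 = -4

(-4, 3, -3, 0)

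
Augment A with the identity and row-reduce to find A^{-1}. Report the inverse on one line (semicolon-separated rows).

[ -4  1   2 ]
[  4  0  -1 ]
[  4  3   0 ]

inverse = [3/8 3/4 -1/8; -1/2 -1 1/2; 3/2 2 -1/2]

Gauss-Jordan on [A | I]:
R1 <- (1/-4)*R1:  [    1  -1/4  -1/2  |  -1/4     0     0 ]
R2 <- R2 - (4)*R1:  [ 0  1  1  |  1  1  0 ]
R3 <- R3 - (4)*R1:  [ 0  4  2  |  1  0  1 ]
R1 <- R1 - (-1/4)*R2:  [    1     0  -1/4  |     0   1/4     0 ]
R3 <- R3 - (4)*R2:  [  0   0  -2  |  -3  -4   1 ]
R3 <- (1/-2)*R3:  [    0     0     1  |   3/2     2  -1/2 ]
R1 <- R1 - (-1/4)*R3:  [    1     0     0  |   3/8   3/4  -1/8 ]
R2 <- R2 - (1)*R3:  [    0     1     0  |  -1/2    -1   1/2 ]
Right block of [I | A^{-1}] is the inverse:
[  3/8  3/4  -1/8 ]
[ -1/2   -1   1/2 ]
[  3/2    2  -1/2 ]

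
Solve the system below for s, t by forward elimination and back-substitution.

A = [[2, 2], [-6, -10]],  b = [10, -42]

(2, 3)

Forward elimination on [A|b]:
R2 <- R2 - (-3)*R1:  [   0   -4  -12 ]
Row echelon form:
[ 2   2  |   10 ]
[ 0  -4  |  -12 ]
Back-substitution:
t = (-12) / -4 = 3
s = (10 - (2)*(3)) / 2 = 2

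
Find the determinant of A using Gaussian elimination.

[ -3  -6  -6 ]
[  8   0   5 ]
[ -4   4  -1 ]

det(A) = -60

Forward elimination:
R2 <- R2 - (-8/3)*R1:  [   0  -16  -11 ]
R3 <- R3 - (4/3)*R1:  [  0  12   7 ]
R3 <- R3 - (-3/4)*R2:  [    0     0  -5/4 ]
Upper-triangular form:
[ -3   -6    -6 ]
[  0  -16   -11 ]
[  0    0  -5/4 ]
det(A) = (-1)^0 * (-3) * (-16) * (-5/4) = -60  (0 row swaps -> sign +1)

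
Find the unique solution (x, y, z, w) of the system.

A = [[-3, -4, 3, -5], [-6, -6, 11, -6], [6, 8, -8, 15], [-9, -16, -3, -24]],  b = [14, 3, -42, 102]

(-5, 3, -3, -4)

Forward elimination on [A|b]:
R2 <- R2 - (2)*R1:  [   0    2    5    4  -25 ]
R3 <- R3 - (-2)*R1:  [   0    0   -2    5  -14 ]
R4 <- R4 - (3)*R1:  [   0   -4  -12   -9   60 ]
R4 <- R4 - (-2)*R2:  [  0   0  -2  -1  10 ]
R4 <- R4 - (1)*R3:  [  0   0   0  -6  24 ]
Row echelon form:
[ -3  -4   3  -5  |   14 ]
[  0   2   5   4  |  -25 ]
[  0   0  -2   5  |  -14 ]
[  0   0   0  -6  |   24 ]
Back-substitution:
w = (24) / -6 = -4
z = (-14 - (5)*(-4)) / -2 = -3
y = (-25 - (5)*(-3) - (4)*(-4)) / 2 = 3
x = (14 - (-4)*(3) - (3)*(-3) - (-5)*(-4)) / -3 = -5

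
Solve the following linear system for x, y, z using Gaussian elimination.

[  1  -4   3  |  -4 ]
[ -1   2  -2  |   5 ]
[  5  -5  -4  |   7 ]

(-3, -2, -3)

Forward elimination on [A|b]:
R2 <- R2 - (-1)*R1:  [  0  -2   1   1 ]
R3 <- R3 - (5)*R1:  [   0   15  -19   27 ]
R3 <- R3 - (-15/2)*R2:  [     0      0  -23/2   69/2 ]
Row echelon form:
[ 1  -4      3  |    -4 ]
[ 0  -2      1  |     1 ]
[ 0   0  -23/2  |  69/2 ]
Back-substitution:
z = (69/2) / (-23/2) = -3
y = (1 - (1)*(-3)) / -2 = -2
x = (-4 - (-4)*(-2) - (3)*(-3)) / 1 = -3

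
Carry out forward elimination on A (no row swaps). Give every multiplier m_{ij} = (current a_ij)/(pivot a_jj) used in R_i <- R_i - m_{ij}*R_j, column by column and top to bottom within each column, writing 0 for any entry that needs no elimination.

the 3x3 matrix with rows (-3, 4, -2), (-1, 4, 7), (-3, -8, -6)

Forward elimination:
R2 <- R2 - (1/3)*R1:  [    0   8/3  23/3 ]
R3 <- R3 - (1)*R1:  [   0  -12   -4 ]
R3 <- R3 - (-9/2)*R2:  [    0     0  61/2 ]
Multipliers (in order of application): m_{21} = 1/3, m_{31} = 1, m_{32} = -9/2

multipliers: 1/3, 1, -9/2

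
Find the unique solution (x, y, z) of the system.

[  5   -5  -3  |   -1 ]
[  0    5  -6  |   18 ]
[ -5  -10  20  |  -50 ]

(-2, 0, -3)

Forward elimination on [A|b]:
R3 <- R3 - (-1)*R1:  [   0  -15   17  -51 ]
R3 <- R3 - (-3)*R2:  [  0   0  -1   3 ]
Row echelon form:
[ 5  -5  -3  |  -1 ]
[ 0   5  -6  |  18 ]
[ 0   0  -1  |   3 ]
Back-substitution:
z = (3) / -1 = -3
y = (18 - (-6)*(-3)) / 5 = 0
x = (-1 - (-5)*(0) - (-3)*(-3)) / 5 = -2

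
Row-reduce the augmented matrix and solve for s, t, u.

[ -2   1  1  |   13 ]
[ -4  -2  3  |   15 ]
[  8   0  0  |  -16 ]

(-2, 4, 5)

Forward elimination on [A|b]:
R2 <- R2 - (2)*R1:  [   0   -4    1  -11 ]
R3 <- R3 - (-4)*R1:  [  0   4   4  36 ]
R3 <- R3 - (-1)*R2:  [  0   0   5  25 ]
Row echelon form:
[ -2   1  1  |   13 ]
[  0  -4  1  |  -11 ]
[  0   0  5  |   25 ]
Back-substitution:
u = (25) / 5 = 5
t = (-11 - (1)*(5)) / -4 = 4
s = (13 - (1)*(4) - (1)*(5)) / -2 = -2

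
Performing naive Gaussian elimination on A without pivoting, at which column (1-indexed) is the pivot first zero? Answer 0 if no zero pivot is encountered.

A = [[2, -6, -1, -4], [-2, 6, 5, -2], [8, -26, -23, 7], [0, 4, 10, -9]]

first zero-pivot column = 2

Naive forward elimination:
R2 <- R2 - (-1)*R1:  [  0   0   4  -6 ]
R3 <- R3 - (4)*R1:  [   0   -2  -19   23 ]
Matrix at this point:
[ 2  -6   -1  -4 ]
[ 0   0    4  -6 ]
[ 0  -2  -19  23 ]
[ 0   4   10  -9 ]
Pivot entry (2,2) is zero but row 3 has -2 in column 2 -> naive elimination stops; a row interchange (e.g. R2 <-> R3) would be required here.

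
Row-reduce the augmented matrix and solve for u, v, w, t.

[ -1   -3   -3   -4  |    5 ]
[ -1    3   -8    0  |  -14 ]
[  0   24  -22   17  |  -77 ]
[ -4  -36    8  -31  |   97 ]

(-3, -3, 1, 1)

Forward elimination on [A|b]:
R2 <- R2 - (1)*R1:  [   0    6   -5    4  -19 ]
R4 <- R4 - (4)*R1:  [   0  -24   20  -15   77 ]
R3 <- R3 - (4)*R2:  [  0   0  -2   1  -1 ]
R4 <- R4 - (-4)*R2:  [ 0  0  0  1  1 ]
Row echelon form:
[ -1  -3  -3  -4  |    5 ]
[  0   6  -5   4  |  -19 ]
[  0   0  -2   1  |   -1 ]
[  0   0   0   1  |    1 ]
Back-substitution:
t = (1) / 1 = 1
w = (-1 - (1)*(1)) / -2 = 1
v = (-19 - (-5)*(1) - (4)*(1)) / 6 = -3
u = (5 - (-3)*(-3) - (-3)*(1) - (-4)*(1)) / -1 = -3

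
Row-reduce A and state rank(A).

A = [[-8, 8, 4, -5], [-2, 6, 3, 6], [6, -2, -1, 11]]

rank(A) = 2

Row reduction:
R2 <- R2 - (1/4)*R1:  [    0     4     2  29/4 ]
R3 <- R3 - (-3/4)*R1:  [    0     4     2  29/4 ]
R3 <- R3 - (1)*R2:  [ 0  0  0  0 ]
Row echelon form:
[ -8  8  4    -5 ]
[  0  4  2  29/4 ]
[  0  0  0     0 ]
Nonzero rows / pivot columns: 2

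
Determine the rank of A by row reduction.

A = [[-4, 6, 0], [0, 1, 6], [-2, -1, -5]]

rank(A) = 3

Row reduction:
R3 <- R3 - (1/2)*R1:  [  0  -4  -5 ]
R3 <- R3 - (-4)*R2:  [  0   0  19 ]
Row echelon form:
[ -4  6   0 ]
[  0  1   6 ]
[  0  0  19 ]
Nonzero rows / pivot columns: 3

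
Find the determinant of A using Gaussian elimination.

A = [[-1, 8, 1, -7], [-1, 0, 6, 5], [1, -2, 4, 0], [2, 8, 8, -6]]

Forward elimination:
R2 <- R2 - (1)*R1:  [  0  -8   5  12 ]
R3 <- R3 - (-1)*R1:  [  0   6   5  -7 ]
R4 <- R4 - (-2)*R1:  [   0   24   10  -20 ]
R3 <- R3 - (-3/4)*R2:  [    0     0  35/4     2 ]
R4 <- R4 - (-3)*R2:  [  0   0  25  16 ]
R4 <- R4 - (20/7)*R3:  [    0     0     0  72/7 ]
Upper-triangular form:
[ -1   8     1    -7 ]
[  0  -8     5    12 ]
[  0   0  35/4     2 ]
[  0   0     0  72/7 ]
det(A) = (-1)^0 * (-1) * (-8) * (35/4) * (72/7) = 720  (0 row swaps -> sign +1)

det(A) = 720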